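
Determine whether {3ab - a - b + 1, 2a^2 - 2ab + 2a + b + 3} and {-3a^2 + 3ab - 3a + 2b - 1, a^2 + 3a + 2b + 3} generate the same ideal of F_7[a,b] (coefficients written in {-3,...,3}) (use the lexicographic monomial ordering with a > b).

For a fixed monomial order, each ideal has a unique reduced Gröbner basis; comparing bases decides equality.
Buchberger on the first generating set:
f_1 = 3ab - a - b + 1, LT = ab.
f_2 = 2a^2 - 2ab + 2a + b + 3, LT = a^2.

S(f_1,f_2): lcm = a^2b. S = 2a^2 + ab^2 + ab - 2a + 3b^2 + 2b.
  leading term a^2: subtract (1)·f_2 from 2a^2 + ab^2 + ab - 2a + 3b^2 + 2b → ab^2 + 3ab + 3a + 3b^2 + b - 3
  leading term ab^2: subtract (-2b)·f_1 from ab^2 + 3ab + 3a + 3b^2 + b - 3 → ab + 3a + b^2 + 3b - 3
  leading term ab: subtract (-2)·f_1 from ab + 3a + b^2 + 3b - 3 → a + b^2 + b - 1
  leading term a: no divisor's leading term divides it; move a to the remainder.
  leading term b^2: no divisor's leading term divides it; move b^2 to the remainder.
  leading term b: no divisor's leading term divides it; move b to the remainder.
  leading term 1: no divisor's leading term divides it; move -1 to the remainder.
  remainder a + b^2 + b - 1 ≠ 0; add g_3 = a + b^2 + b - 1 to the basis.

S(f_1,g_3): lcm = ab. S = 2a - b^3 - b^2 + 3b - 2.
  leading term a: subtract (2)·g_3 from 2a - b^3 - b^2 + 3b - 2 → -b^3 - 3b^2 + b
  leading term b^3: no divisor's leading term divides it; move -b^3 to the remainder.
  leading term b^2: no divisor's leading term divides it; move -3b^2 to the remainder.
  leading term b: no divisor's leading term divides it; move b to the remainder.
  remainder -b^3 - 3b^2 + b ≠ 0; add g_4 = -b^3 - 3b^2 + b to the basis.

The other S-polynomials (S(f_2,g_3), S(f_1,g_4), S(f_2,g_4), S(g_3,g_4)) all reduce to 0 modulo the current basis, so we have a Gröbner basis.
Inter-reduce: drop elements whose leading term is divisible by another's, tail-reduce, and make monic.
Reduced Gröbner basis: {a + b^2 + b - 1, b^3 + 3b^2 - b}.

Buchberger on the second generating set:
h_1 = -3a^2 + 3ab - 3a + 2b - 1, LT = a^2.
h_2 = a^2 + 3a + 2b + 3, LT = a^2.

S(h_1,h_2): lcm = a^2. S = -ab - 2a + 2b + 2.
  leading term ab: no divisor's leading term divides it; move -ab to the remainder.
  leading term a: no divisor's leading term divides it; move -2a to the remainder.
  leading term b: no divisor's leading term divides it; move 2b to the remainder.
  leading term 1: no divisor's leading term divides it; move 2 to the remainder.
  remainder -ab - 2a + 2b + 2 ≠ 0; add k_3 = -ab - 2a + 2b + 2 to the basis.

S(h_1,k_3): lcm = a^2b. S = -2a^2 - ab^2 + 3ab + 2a - 3b^2 - 2b.
  leading term a^2: subtract (3)·h_1 from -2a^2 - ab^2 + 3ab + 2a - 3b^2 - 2b → -ab^2 + ab - 3a - 3b^2 - b + 3
  leading term ab^2: subtract (b)·k_3 from -ab^2 + ab - 3a - 3b^2 - b + 3 → 3ab - 3a + 2b^2 - 3b + 3
  leading term ab: subtract (-3)·k_3 from 3ab - 3a + 2b^2 - 3b + 3 → -2a + 2b^2 + 3b + 2
  leading term a: no divisor's leading term divides it; move -2a to the remainder.
  leading term b^2: no divisor's leading term divides it; move 2b^2 to the remainder.
  leading term b: no divisor's leading term divides it; move 3b to the remainder.
  leading term 1: no divisor's leading term divides it; move 2 to the remainder.
  remainder -2a + 2b^2 + 3b + 2 ≠ 0; add k_4 = -2a + 2b^2 + 3b + 2 to the basis.

S(k_3,k_4): lcm = ab. S = 2a + b^3 - 2b^2 - b - 2.
  leading term a: subtract (-1)·k_4 from 2a + b^3 - 2b^2 - b - 2 → b^3 + 2b
  leading term b^3: no divisor's leading term divides it; move b^3 to the remainder.
  leading term b: no divisor's leading term divides it; move 2b to the remainder.
  remainder b^3 + 2b ≠ 0; add k_5 = b^3 + 2b to the basis.

The other S-polynomials (S(h_2,k_3), S(h_1,k_4), S(h_2,k_4), S(h_1,k_5), S(h_2,k_5), S(k_3,k_5), S(k_4,k_5)) all reduce to 0 modulo the current basis, so we have a Gröbner basis.
Inter-reduce: drop elements whose leading term is divisible by another's, tail-reduce, and make monic.
Reduced Gröbner basis: {a - b^2 + 2b - 1, b^3 + 2b}.

Since the reduced bases disagree, the two ideals are not the same.

No, the ideals differ.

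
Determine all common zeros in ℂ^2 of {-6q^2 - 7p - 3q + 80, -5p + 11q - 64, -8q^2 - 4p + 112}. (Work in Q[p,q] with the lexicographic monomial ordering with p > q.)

Compute a lex Gröbner basis by Buchberger's algorithm.
f_1 = -7p - 6q^2 - 3q + 80, LT = p.
f_2 = -5p + 11q - 64, LT = p.
f_3 = -4p - 8q^2 + 112, LT = p.

S(f_1,f_2): lcm = p. S = 6/7q^2 + 92/35q - 848/35.
  leading term q^2: no divisor's leading term divides it; move 6/7q^2 to the remainder.
  leading term q: no divisor's leading term divides it; move 92/35q to the remainder.
  leading term 1: no divisor's leading term divides it; move -848/35 to the remainder.
  remainder 6/7q^2 + 92/35q - 848/35 ≠ 0; add h_4 = 6/7q^2 + 92/35q - 848/35 to the basis.

S(f_1,f_3): lcm = p. S = -8/7q^2 + 3/7q + 116/7.
  leading term q^2: subtract (-4/3)·h_4 from -8/7q^2 + 3/7q + 116/7 → 59/15q - 236/15
  leading term q: no divisor's leading term divides it; move 59/15q to the remainder.
  leading term 1: no divisor's leading term divides it; move -236/15 to the remainder.
  remainder 59/15q - 236/15 ≠ 0; add h_5 = 59/15q - 236/15 to the basis.

S(f_2,f_3): lcm = p. S = -2q^2 - 11/5q + 204/5.
  leading term q^2: subtract (-7/3)·h_4 from -2q^2 - 11/5q + 204/5 → 59/15q - 236/15
  leading term q: subtract (1)·h_5 from 59/15q - 236/15 → 0
  remainder 0.

S(f_1,h_4): leading monomials are coprime, so the S-polynomial reduces to 0 (Buchberger's first criterion).
S(f_2,h_4): leading monomials are coprime, so the S-polynomial reduces to 0 (Buchberger's first criterion).
S(f_3,h_4): leading monomials are coprime, so the S-polynomial reduces to 0 (Buchberger's first criterion).
S(f_1,h_5): leading monomials are coprime, so the S-polynomial reduces to 0 (Buchberger's first criterion).
S(f_2,h_5): leading monomials are coprime, so the S-polynomial reduces to 0 (Buchberger's first criterion).
S(f_3,h_5): leading monomials are coprime, so the S-polynomial reduces to 0 (Buchberger's first criterion).
S(h_4,h_5): lcm = q^2. S = 106/15q - 424/15.
  leading term q: subtract (106/59)·h_5 from 106/15q - 424/15 → 0
  remainder 0.

Every S-polynomial of the final basis reduces to 0, so we have a Gröbner basis.
Inter-reduce: drop elements whose leading term is divisible by another's, tail-reduce, and make monic.
Reduced Gröbner basis: {p + 4, q - 4}.

From the last basis element, q - 4 = 0, so q takes values in {4}. Each choice, substituted upward through the basis, yields the corresponding point(s) of the solution set.
  q = 4: the earlier basis element becomes p + 4 = 0, giving p = -4 — point (-4, 4).
Check: every point annihilates each of the original generators.
Zero-dimensionality of the ideal guarantees finitely many solutions over ℂ.

{(-4, 4)}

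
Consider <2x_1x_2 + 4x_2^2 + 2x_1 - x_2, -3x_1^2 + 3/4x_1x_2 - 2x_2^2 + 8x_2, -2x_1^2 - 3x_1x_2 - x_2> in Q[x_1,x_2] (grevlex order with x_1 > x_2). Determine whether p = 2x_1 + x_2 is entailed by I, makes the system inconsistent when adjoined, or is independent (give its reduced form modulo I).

2x_1 + x_2 lies in I (it reduces to 0).

First compute the reduced Gröbner basis of I by Buchberger's algorithm.
f_1 = 2x_1x_2 + 4x_2^2 + 2x_1 - x_2, LT = x_1x_2.
f_2 = -3x_1^2 + 3/4x_1x_2 - 2x_2^2 + 8x_2, LT = x_1^2.
f_3 = -2x_1^2 - 3x_1x_2 - x_2, LT = x_1^2.

S(f_1,f_2): lcm = x_1^2x_2. S = 9/4x_1x_2^2 - 2/3x_2^3 + x_1^2 - 1/2x_1x_2 + 8/3x_2^2.
  leading term x_1x_2^2: subtract (9/8x_2)·f_1 from 9/4x_1x_2^2 - 2/3x_2^3 + x_1^2 - 1/2x_1x_2 + 8/3x_2^2 → -31/6x_2^3 + x_1^2 - 11/4x_1x_2 + 91/24x_2^2
  leading term x_2^3: no divisor's leading term divides it; move -31/6x_2^3 to the remainder.
  leading term x_1^2: subtract (-1/3)·f_2 from x_1^2 - 11/4x_1x_2 + 91/24x_2^2 → -5/2x_1x_2 + 25/8x_2^2 + 8/3x_2
  leading term x_1x_2: subtract (-5/4)·f_1 from -5/2x_1x_2 + 25/8x_2^2 + 8/3x_2 → 65/8x_2^2 + 5/2x_1 + 17/12x_2
  leading term x_2^2: no divisor's leading term divides it; move 65/8x_2^2 to the remainder.
  leading term x_1: no divisor's leading term divides it; move 5/2x_1 to the remainder.
  leading term x_2: no divisor's leading term divides it; move 17/12x_2 to the remainder.
  remainder -31/6x_2^3 + 65/8x_2^2 + 5/2x_1 + 17/12x_2 ≠ 0; add h_4 = -31/6x_2^3 + 65/8x_2^2 + 5/2x_1 + 17/12x_2 to the basis.

S(f_1,f_3): lcm = x_1^2x_2. S = 1/2x_1x_2^2 + x_1^2 - 1/2x_1x_2 - 1/2x_2^2.
  leading term x_1x_2^2: subtract (1/4x_2)·f_1 from 1/2x_1x_2^2 + x_1^2 - 1/2x_1x_2 - 1/2x_2^2 → -x_2^3 + x_1^2 - x_1x_2 - 1/4x_2^2
  leading term x_2^3: subtract (6/31)·h_4 from -x_2^3 + x_1^2 - x_1x_2 - 1/4x_2^2 → x_1^2 - x_1x_2 - 113/62x_2^2 - 15/31x_1 - 17/62x_2
  leading term x_1^2: subtract (-1/3)·f_2 from x_1^2 - x_1x_2 - 113/62x_2^2 - 15/31x_1 - 17/62x_2 → -3/4x_1x_2 - 463/186x_2^2 - 15/31x_1 + 445/186x_2
  leading term x_1x_2: subtract (-3/8)·f_1 from -3/4x_1x_2 - 463/186x_2^2 - 15/31x_1 + 445/186x_2 → -92/93x_2^2 + 33/124x_1 + 1501/744x_2
  leading term x_2^2: no divisor's leading term divides it; move -92/93x_2^2 to the remainder.
  leading term x_1: no divisor's leading term divides it; move 33/124x_1 to the remainder.
  leading term x_2: no divisor's leading term divides it; move 1501/744x_2 to the remainder.
  remainder -92/93x_2^2 + 33/124x_1 + 1501/744x_2 ≠ 0; add h_5 = -92/93x_2^2 + 33/124x_1 + 1501/744x_2 to the basis.

S(f_2,f_3): lcm = x_1^2. S = -7/4x_1x_2 + 2/3x_2^2 - 19/6x_2.
  leading term x_1x_2: subtract (-7/8)·f_1 from -7/4x_1x_2 + 2/3x_2^2 - 19/6x_2 → 25/6x_2^2 + 7/4x_1 - 97/24x_2
  leading term x_2^2: subtract (-775/184)·h_5 from 25/6x_2^2 + 7/4x_1 - 97/24x_2 → 2113/736x_1 + 6559/1472x_2
  leading term x_1: no divisor's leading term divides it; move 2113/736x_1 to the remainder.
  leading term x_2: no divisor's leading term divides it; move 6559/1472x_2 to the remainder.
  remainder 2113/736x_1 + 6559/1472x_2 ≠ 0; add h_6 = 2113/736x_1 + 6559/1472x_2 to the basis.

S(f_1,h_5): lcm = x_1x_2^2. S = 2x_2^3 + 99/368x_1^2 + 2237/736x_1x_2 - 1/2x_2^2.
  leading term x_2^3: subtract (-12/31)·h_4 from 2x_2^3 + 99/368x_1^2 + 2237/736x_1x_2 - 1/2x_2^2 → 99/368x_1^2 + 2237/736x_1x_2 + 82/31x_2^2 + 30/31x_1 + 17/31x_2
  leading term x_1^2: subtract (-33/368)·f_2 from 99/368x_1^2 + 2237/736x_1x_2 + 82/31x_2^2 + 30/31x_1 + 17/31x_2 → 4573/1472x_1x_2 + 14065/5704x_2^2 + 30/31x_1 + 1805/1426x_2
  leading term x_1x_2: subtract (4573/2944)·f_1 from 4573/1472x_1x_2 + 14065/5704x_2^2 + 30/31x_1 + 1805/1426x_2 → -85503/22816x_2^2 - 97603/45632x_1 + 257283/91264x_2
  leading term x_2^2: subtract (256509/67712)·h_5 from -85503/22816x_2^2 - 97603/45632x_1 + 257283/91264x_2 → -852379/270848x_1 - 2612901/541696x_2
  leading term x_1: subtract (-852379/777584)·h_6 from -852379/270848x_1 - 2612901/541696x_2 → 94693/1555168x_2
  leading term x_2: no divisor's leading term divides it; move 94693/1555168x_2 to the remainder.
  remainder 94693/1555168x_2 ≠ 0; add h_7 = 94693/1555168x_2 to the basis.

The other S-polynomials (S(f_1,h_4), S(f_2,h_4), S(f_3,h_4), S(f_2,h_5), S(f_3,h_5), S(h_4,h_5), S(f_1,h_6), S(f_2,h_6), S(f_3,h_6), S(h_4,h_6), S(h_5,h_6), S(f_1,h_7), S(f_2,h_7), S(f_3,h_7), S(h_4,h_7), S(h_5,h_7), S(h_6,h_7)) all reduce to 0 modulo the current basis, so we have a Gröbner basis.
Inter-reduce: drop elements whose leading term is divisible by another's, tail-reduce, and make monic.
Reduced Gröbner basis: {x_1, x_2}.
Label its elements g_1 = x_1, g_2 = x_2.

Reduce p = 2x_1 + x_2 modulo G:
  leading term x_1: subtract (2)·g_1 from 2x_1 + x_2 → x_2
  leading term x_2: subtract (1)·g_2 from x_2 → 0
  normal form = 0.
Since the normal form is 0, p ∈ I.

Ideal membership is decidable via reduction modulo a Gröbner basis.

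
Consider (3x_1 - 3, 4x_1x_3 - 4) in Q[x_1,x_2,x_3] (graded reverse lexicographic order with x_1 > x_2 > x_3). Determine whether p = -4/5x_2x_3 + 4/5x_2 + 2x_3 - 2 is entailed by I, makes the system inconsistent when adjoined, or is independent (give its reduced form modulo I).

First compute the reduced Gröbner basis of I by Buchberger's algorithm.
f_1 = 3x_1 - 3, LT = x_1.
f_2 = 4x_1x_3 - 4, LT = x_1x_3.

S(f_1,f_2): lcm = x_1x_3. S = -x_3 + 1.
  reduce S modulo (f_1, f_2):
  remainder -x_3 + 1 ≠ 0; add h_3 = -x_3 + 1 to the basis.

The other S-polynomials (S(f_1,h_3), S(f_2,h_3)) all reduce to 0 modulo the current basis, so we have a Gröbner basis.
Inter-reduce: drop elements whose leading term is divisible by another's, tail-reduce, and make monic.
Reduced Gröbner basis: {x_1 - 1, x_3 - 1}.
Label its elements g_1 = x_1 - 1, g_2 = x_3 - 1.

Reduce p = -4/5x_2x_3 + 4/5x_2 + 2x_3 - 2 modulo G:
  leading term x_2x_3: subtract (-4/5x_2)·g_2 from -4/5x_2x_3 + 4/5x_2 + 2x_3 - 2 → 2x_3 - 2
  leading term x_3: subtract (2)·g_2 from 2x_3 - 2 → 0
  normal form = 0.
Since the normal form is 0, p ∈ I.

-4/5x_2x_3 + 4/5x_2 + 2x_3 - 2 lies in I (it reduces to 0).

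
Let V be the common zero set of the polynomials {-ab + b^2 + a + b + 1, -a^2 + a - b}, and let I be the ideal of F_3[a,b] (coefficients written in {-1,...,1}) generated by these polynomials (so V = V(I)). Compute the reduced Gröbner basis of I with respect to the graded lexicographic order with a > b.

G = {b^3 + b + 1, a^2 - a + b, ab - b^2 - a - b - 1}

Buchberger's algorithm terminates because the ascending chain of leading-term ideals stabilizes.

f_1 = -ab + b^2 + a + b + 1, LT = ab.
f_2 = -a^2 + a - b, LT = a^2.

S(f_1,f_2): lcm = a^2b. S = -ab^2 - a^2 - b^2 - a.
  leading term ab^2: subtract (b)·f_1 from -ab^2 - a^2 - b^2 - a → -b^3 - a^2 - ab + b^2 - a - b
  leading term b^3: no divisor's leading term divides it; move -b^3 to the remainder.
  leading term a^2: subtract (1)·f_2 from -a^2 - ab + b^2 - a - b → -ab + b^2 + a
  leading term ab: subtract (1)·f_1 from -ab + b^2 + a → -b - 1
  leading term b: no divisor's leading term divides it; move -b to the remainder.
  leading term 1: no divisor's leading term divides it; move -1 to the remainder.
  remainder -b^3 - b - 1 ≠ 0; add g_3 = -b^3 - b - 1 to the basis.

The other S-polynomials (S(f_1,g_3), S(f_2,g_3)) all reduce to 0 modulo the current basis, so we have a Gröbner basis.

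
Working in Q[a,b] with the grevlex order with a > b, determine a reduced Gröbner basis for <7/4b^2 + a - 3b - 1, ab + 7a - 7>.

f_1 = 7/4b^2 + a - 3b - 1, LT = b^2.
f_2 = ab + 7a - 7, LT = ab.

S(f_1,f_2): lcm = ab^2. S = 4/7a^2 - 61/7ab - 4/7a + 7b.
  leading term a^2: no divisor's leading term divides it; move 4/7a^2 to the remainder.
  leading term ab: subtract (-61/7)·f_2 from -61/7ab - 4/7a + 7b → 423/7a + 7b - 61
  leading term a: no divisor's leading term divides it; move 423/7a to the remainder.
  leading term b: no divisor's leading term divides it; move 7b to the remainder.
  leading term 1: no divisor's leading term divides it; move -61 to the remainder.
  remainder 4/7a^2 + 423/7a + 7b - 61 ≠ 0; add g_3 = 4/7a^2 + 423/7a + 7b - 61 to the basis.

The other S-polynomials (S(f_1,g_3), S(f_2,g_3)) all reduce to 0 modulo the current basis, so we have a Gröbner basis.

G = {a^2 + 423/4a + 49/4b - 427/4, ab + 7a - 7, b^2 + 4/7a - 12/7b - 4/7}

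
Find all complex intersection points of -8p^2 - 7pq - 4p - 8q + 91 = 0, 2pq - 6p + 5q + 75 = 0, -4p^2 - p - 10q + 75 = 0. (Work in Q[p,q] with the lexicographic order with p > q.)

{(5, -3)}

Compute a lex Gröbner basis by Buchberger's algorithm.
f_1 = -8p^2 - 7pq - 4p - 8q + 91, LT = p^2.
f_2 = 2pq - 6p + 5q + 75, LT = pq.
f_3 = -4p^2 - p - 10q + 75, LT = p^2.

S(f_1,f_2): lcm = p^2q. S = 3p^2 + 7/8pq^2 - 2pq - 75/2p + q^2 - 91/8q.
  reduce S modulo (f_1, f_2, f_3):
  remainder -45p - 19/16q^2 - 675/16q + 873/8 ≠ 0; add h_4 = -45p - 19/16q^2 - 675/16q + 873/8 to the basis.

S(f_1,f_3): lcm = p^2. S = 7/8pq + 1/4p - 3/2q + 59/8.
  reduce S modulo (f_1, f_2, f_3, h_4):
  remainder -437/5760q^2 - 817/128q - 5909/320 ≠ 0; add h_5 = -437/5760q^2 - 817/128q - 5909/320 to the basis.

S(f_2,f_3): lcm = p^2q. S = -3p^2 + 9/4pq + 75/2p - 5/2q^2 + 75/4q.
  reduce S modulo (f_1, f_2, f_3, h_4, h_5):
  remainder 53115/184q + 159345/184 ≠ 0; add h_6 = 53115/184q + 159345/184 to the basis.

The other S-polynomials (S(f_1,h_4), S(f_2,h_4), S(f_3,h_4), S(f_1,h_5), S(f_2,h_5), S(f_3,h_5), S(h_4,h_5), S(f_1,h_6), S(f_2,h_6), S(f_3,h_6), S(h_4,h_6), S(h_5,h_6)) all reduce to 0 modulo the current basis, so we have a Gröbner basis.
Inter-reduce: drop elements whose leading term is divisible by another's, tail-reduce, and make monic.
Reduced Gröbner basis: {p - 5, q + 3}.

Since the basis is lex-ordered, q + 3 is univariate in q. Its roots are {-3}. Back-substituting each root into the other basis elements fixes the other coordinates.
  q = -3: the earlier basis element becomes p - 5 = 0, giving p = 5 — point (5, -3).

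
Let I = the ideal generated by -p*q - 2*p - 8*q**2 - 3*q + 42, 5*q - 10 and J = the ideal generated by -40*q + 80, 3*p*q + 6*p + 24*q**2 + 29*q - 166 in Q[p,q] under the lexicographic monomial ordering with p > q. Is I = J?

Yes, the ideals are equal.

Two ideals are equal iff their reduced Gröbner bases coincide (the reduced basis is unique for a fixed ordering).
Buchberger on the first generating set:
f_1 = -p*q - 2*p - 8*q**2 - 3*q + 42, LT = p*q.
f_2 = 5*q - 10, LT = q.

S(f_1,f_2): lcm = p*q. S = 4*p + 8*q**2 + 3*q - 42.
  reduce S modulo (f_1, f_2):
  remainder 4*p - 4 ≠ 0; add g_3 = 4*p - 4 to the basis.

The other S-polynomials (S(f_1,g_3), S(f_2,g_3)) all reduce to 0 modulo the current basis, so we have a Gröbner basis.
Inter-reduce: drop elements whose leading term is divisible by another's, tail-reduce, and make monic.
Reduced Gröbner basis: {p - 1, q - 2}.

Buchberger on the second generating set:
h_1 = -40*q + 80, LT = q.
h_2 = 3*p*q + 6*p + 24*q**2 + 29*q - 166, LT = p*q.

S(h_1,h_2): lcm = p*q. S = -4*p - 8*q**2 - 29/3*q + 166/3.
  reduce S modulo (h_1, h_2):
  remainder -4*p + 4 ≠ 0; add k_3 = -4*p + 4 to the basis.

The other S-polynomials (S(h_1,k_3), S(h_2,k_3)) all reduce to 0 modulo the current basis, so we have a Gröbner basis.
Inter-reduce: drop elements whose leading term is divisible by another's, tail-reduce, and make monic.
Reduced Gröbner basis: {p - 1, q - 2}.

These coincide, so the ideals are equal.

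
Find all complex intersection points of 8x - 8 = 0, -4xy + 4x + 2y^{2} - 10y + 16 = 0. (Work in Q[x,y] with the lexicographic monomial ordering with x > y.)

Compute a lex Gröbner basis by Buchberger's algorithm.
f_1 = 8x - 8, LT = x.
f_2 = -4xy + 4x + 2y^{2} - 10y + 16, LT = xy.

S(f_1,f_2): lcm = xy. S = x + \tfrac{1}{2}y^{2} - \tfrac{7}{2}y + 4.
  reduce S modulo (f_1, f_2):
  remainder \tfrac{1}{2}y^{2} - \tfrac{7}{2}y + 5 ≠ 0; add h_3 = \tfrac{1}{2}y^{2} - \tfrac{7}{2}y + 5 to the basis.

The other S-polynomials (S(f_1,h_3), S(f_2,h_3)) all reduce to 0 modulo the current basis, so we have a Gröbner basis.
Inter-reduce: drop elements whose leading term is divisible by another's, tail-reduce, and make monic.
Reduced Gröbner basis: {x - 1, y^{2} - 7y + 10}.

The lex basis is triangular: the last element involves only y. Solving y^{2} - 7y + 10 = 0 gives y ∈ {2, 5}; substituting each value into the earlier elements determines the remaining variables.
  y = 2: the earlier basis element becomes x - 1 = 0, giving x = 1 — point (1, 2).
  y = 5: the earlier basis element becomes x - 1 = 0, giving x = 1 — point (1, 5).

{(1, 2), (1, 5)}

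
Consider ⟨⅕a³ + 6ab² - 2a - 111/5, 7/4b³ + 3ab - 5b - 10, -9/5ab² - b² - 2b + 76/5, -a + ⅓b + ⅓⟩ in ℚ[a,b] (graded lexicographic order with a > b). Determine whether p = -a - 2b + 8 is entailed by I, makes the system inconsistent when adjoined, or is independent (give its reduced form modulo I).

First compute the reduced Gröbner basis of I by Buchberger's algorithm.
f_1 = ⅕a³ + 6ab² - 2a - 111/5, LT = a³.
f_2 = 7/4b³ + 3ab - 5b - 10, LT = b³.
f_3 = -9/5ab² - b² - 2b + 76/5, LT = ab².
f_4 = -a + ⅓b + ⅓, LT = a.

S(f_1,f_3): lcm = a³b². S = 30ab⁴ - 5/9a²b² - 10/9a²b - 10ab² + 76/9a² - 111b².
  leading term ab⁴: subtract (120/7ab)·f_2 from 30ab⁴ - 5/9a²b² - 10/9a²b - 10ab² + 76/9a² - 111b² → -3275/63a²b² - 10/9a²b + 530/7ab² + 76/9a² + 1200/7ab - 111b²
  leading term a²b²: subtract (16375/567a)·f_3 from -3275/63a²b² - 10/9a²b + 530/7ab² + 76/9a² + 1200/7ab - 111b² → -10/9a²b + 59305/567ab² + 76/9a² + 129950/567ab - 111b² - 248900/567a
  leading term a²b: subtract (10/9ab)·f_4 from -10/9a²b + 59305/567ab² + 76/9a² + 129950/567ab - 111b² - 248900/567a → 59095/567ab² + 76/9a² + 129740/567ab - 111b² - 248900/567a
  leading term ab²: subtract (-295475/5103)·f_3 from 59095/567ab² + 76/9a² + 129740/567ab - 111b² - 248900/567a → 76/9a² + 129740/567ab - 861908/5103b² - 248900/567a - 590950/5103b + 4491220/5103
  leading term a²: subtract (-76/9a)·f_4 from 76/9a² + 129740/567ab - 861908/5103b² - 248900/567a - 590950/5103b + 4491220/5103 → 131336/567ab - 861908/5103b² - 247304/567a - 590950/5103b + 4491220/5103
  leading term ab: subtract (-131336/567b)·f_4 from 131336/567ab - 861908/5103b² - 247304/567a - 590950/5103b + 4491220/5103 → -467900/5103b² - 247304/567a - 196942/5103b + 4491220/5103
  leading term b²: no divisor's leading term divides it; move -467900/5103b² to the remainder.
  leading term a: subtract (247304/567)·f_4 from -247304/567a - 196942/5103b + 4491220/5103 → -134122/729b + 3749308/5103
  leading term b: no divisor's leading term divides it; move -134122/729b to the remainder.
  leading term 1: no divisor's leading term divides it; move 3749308/5103 to the remainder.
  remainder -467900/5103b² - 134122/729b + 3749308/5103 ≠ 0; add h_5 = -467900/5103b² - 134122/729b + 3749308/5103 to the basis.

S(f_1,f_4): lcm = a³. S = ⅓a²b + 30ab² + ⅓a² - 10a - 111.
  leading term a²b: subtract (-⅓ab)·f_4 from ⅓a²b + 30ab² + ⅓a² - 10a - 111 → 271/9ab² + ⅓a² + 1/9ab - 10a - 111
  leading term ab²: subtract (-1355/81)·f_3 from 271/9ab² + ⅓a² + 1/9ab - 10a - 111 → ⅓a² + 1/9ab - 1355/81b² - 10a - 2710/81b + 11605/81
  leading term a²: subtract (-⅓a)·f_4 from ⅓a² + 1/9ab - 1355/81b² - 10a - 2710/81b + 11605/81 → 2/9ab - 1355/81b² - 89/9a - 2710/81b + 11605/81
  leading term ab: subtract (-2/9b)·f_4 from 2/9ab - 1355/81b² - 89/9a - 2710/81b + 11605/81 → -1349/81b² - 89/9a - 2704/81b + 11605/81
  leading term b²: subtract (84987/467900)·h_5 from -1349/81b² - 89/9a - 2704/81b + 11605/81 → -89/9a + 218741/6316650b + 31013584/3158325
  leading term a: subtract (89/9)·f_4 from -89/9a + 218741/6316650b + 31013584/3158325 → -763067/233950b + 763067/116975
  leading term b: no divisor's leading term divides it; move -763067/233950b to the remainder.
  leading term 1: no divisor's leading term divides it; move 763067/116975 to the remainder.
  remainder -763067/233950b + 763067/116975 ≠ 0; add h_6 = -763067/233950b + 763067/116975 to the basis.

The other S-polynomials (S(f_1,f_2), S(f_2,f_3), S(f_2,f_4), S(f_3,f_4), S(f_1,h_5), S(f_2,h_5), S(f_3,h_5), S(f_4,h_5), S(f_1,h_6), S(f_2,h_6), S(f_3,h_6), S(f_4,h_6), S(h_5,h_6)) all reduce to 0 modulo the current basis, so we have a Gröbner basis.
Inter-reduce: drop elements whose leading term is divisible by another's, tail-reduce, and make monic.
Reduced Gröbner basis: {a - 1, b - 2}.
Label its elements g_1 = a - 1, g_2 = b - 2.

Reduce p = -a - 2b + 8 modulo G:
  leading term a: subtract (-1)·g_1 from -a - 2b + 8 → -2b + 7
  leading term b: subtract (-2)·g_2 from -2b + 7 → 3
  leading term 1: no divisor's leading term divides it; move 3 to the remainder.
  normal form = 3.
The normal form is nonzero, so p ∉ I. Since p minus its normal form lies in I, I + (p) = I + (r) where r = 3; decide whether this ideal is the whole ring.
Here r = 3 is a nonzero constant, hence a unit: 1 ∈ I + (p), the Gröbner basis of I + (p) is {1}, and the enlarged system has no common solution — adjoining p is inconsistent.

Adjoining -a - 2b + 8 makes the ideal the whole ring: the system is inconsistent.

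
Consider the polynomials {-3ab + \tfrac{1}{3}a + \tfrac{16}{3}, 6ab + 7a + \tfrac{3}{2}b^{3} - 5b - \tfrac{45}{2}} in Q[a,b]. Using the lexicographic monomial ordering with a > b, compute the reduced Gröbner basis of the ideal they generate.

The reduced Gröbner basis is the canonical form of the ideal for this ordering.

f_1 = -3ab + \tfrac{1}{3}a + \tfrac{16}{3}, LT = ab.
f_2 = 6ab + 7a + \tfrac{3}{2}b^{3} - 5b - \tfrac{45}{2}, LT = ab.

S(f_1,f_2): lcm = ab. S = -\tfrac{23}{18}a - \tfrac{1}{4}b^{3} + \tfrac{5}{6}b + \tfrac{71}{36}.
  reduce S modulo (f_1, f_2):
  remainder -\tfrac{23}{18}a - \tfrac{1}{4}b^{3} + \tfrac{5}{6}b + \tfrac{71}{36} ≠ 0; add g_3 = -\tfrac{23}{18}a - \tfrac{1}{4}b^{3} + \tfrac{5}{6}b + \tfrac{71}{36} to the basis.

S(f_1,g_3): lcm = ab. S = -\tfrac{1}{9}a - \tfrac{9}{46}b^{4} + \tfrac{15}{23}b^{2} + \tfrac{71}{46}b - \tfrac{16}{9}.
  reduce S modulo (f_1, f_2, g_3):
  remainder -\tfrac{9}{46}b^{4} + \tfrac{1}{46}b^{3} + \tfrac{15}{23}b^{2} + \tfrac{203}{138}b - \tfrac{269}{138} ≠ 0; add g_4 = -\tfrac{9}{46}b^{4} + \tfrac{1}{46}b^{3} + \tfrac{15}{23}b^{2} + \tfrac{203}{138}b - \tfrac{269}{138} to the basis.

The other S-polynomials (S(f_2,g_3), S(f_1,g_4), S(f_2,g_4), S(g_3,g_4)) all reduce to 0 modulo the current basis, so we have a Gröbner basis.
Inter-reduce: drop elements whose leading term is divisible by another's, tail-reduce, and make monic.

G = {a + \tfrac{9}{46}b^{3} - \tfrac{15}{23}b - \tfrac{71}{46}, b^{4} - \tfrac{1}{9}b^{3} - \tfrac{10}{3}b^{2} - \tfrac{203}{27}b + \tfrac{269}{27}}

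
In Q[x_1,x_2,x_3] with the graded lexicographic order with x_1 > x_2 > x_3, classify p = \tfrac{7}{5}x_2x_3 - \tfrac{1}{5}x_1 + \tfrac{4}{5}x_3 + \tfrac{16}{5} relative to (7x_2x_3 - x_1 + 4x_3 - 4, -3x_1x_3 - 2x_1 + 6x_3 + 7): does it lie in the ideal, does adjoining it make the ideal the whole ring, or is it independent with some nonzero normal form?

First compute the reduced Gröbner basis of I by Buchberger's algorithm.
f_1 = 7x_2x_3 - x_1 + 4x_3 - 4, LT = x_2x_3.
f_2 = -3x_1x_3 - 2x_1 + 6x_3 + 7, LT = x_1x_3.

S(f_1,f_2): lcm = x_1x_2x_3. S = -\tfrac{1}{7}x_1^{2} - \tfrac{2}{3}x_1x_2 + \tfrac{4}{7}x_1x_3 + 2x_2x_3 - \tfrac{4}{7}x_1 + \tfrac{7}{3}x_2.
  leading term x_1^{2}: no divisor's leading term divides it; move -\tfrac{1}{7}x_1^{2} to the remainder.
  leading term x_1x_2: no divisor's leading term divides it; move -\tfrac{2}{3}x_1x_2 to the remainder.
  leading term x_1x_3: subtract (-\tfrac{4}{21})·f_2 from \tfrac{4}{7}x_1x_3 + 2x_2x_3 - \tfrac{4}{7}x_1 + \tfrac{7}{3}x_2 → 2x_2x_3 - \tfrac{20}{21}x_1 + \tfrac{7}{3}x_2 + \tfrac{8}{7}x_3 + \tfrac{4}{3}
  leading term x_2x_3: subtract (\tfrac{2}{7})·f_1 from 2x_2x_3 - \tfrac{20}{21}x_1 + \tfrac{7}{3}x_2 + \tfrac{8}{7}x_3 + \tfrac{4}{3} → -\tfrac{2}{3}x_1 + \tfrac{7}{3}x_2 + \tfrac{52}{21}
  leading term x_1: no divisor's leading term divides it; move -\tfrac{2}{3}x_1 to the remainder.
  leading term x_2: no divisor's leading term divides it; move \tfrac{7}{3}x_2 to the remainder.
  leading term 1: no divisor's leading term divides it; move \tfrac{52}{21} to the remainder.
  remainder -\tfrac{1}{7}x_1^{2} - \tfrac{2}{3}x_1x_2 - \tfrac{2}{3}x_1 + \tfrac{7}{3}x_2 + \tfrac{52}{21} ≠ 0; add h_3 = -\tfrac{1}{7}x_1^{2} - \tfrac{2}{3}x_1x_2 - \tfrac{2}{3}x_1 + \tfrac{7}{3}x_2 + \tfrac{52}{21} to the basis.

S(f_1,h_3): leading monomials are coprime, so the S-polynomial reduces to 0 (Buchberger's first criterion).
S(f_2,h_3): lcm = x_1^{2}x_3. S = -\tfrac{14}{3}x_1x_2x_3 + \tfrac{2}{3}x_1^{2} - \tfrac{20}{3}x_1x_3 + \tfrac{49}{3}x_2x_3 - \tfrac{7}{3}x_1 + \tfrac{52}{3}x_3.
  leading term x_1x_2x_3: subtract (-\tfrac{2}{3}x_1)·f_1 from -\tfrac{14}{3}x_1x_2x_3 + \tfrac{2}{3}x_1^{2} - \tfrac{20}{3}x_1x_3 + \tfrac{49}{3}x_2x_3 - \tfrac{7}{3}x_1 + \tfrac{52}{3}x_3 → -4x_1x_3 + \tfrac{49}{3}x_2x_3 - 5x_1 + \tfrac{52}{3}x_3
  leading term x_1x_3: subtract (\tfrac{4}{3})·f_2 from -4x_1x_3 + \tfrac{49}{3}x_2x_3 - 5x_1 + \tfrac{52}{3}x_3 → \tfrac{49}{3}x_2x_3 - \tfrac{7}{3}x_1 + \tfrac{28}{3}x_3 - \tfrac{28}{3}
  leading term x_2x_3: subtract (\tfrac{7}{3})·f_1 from \tfrac{49}{3}x_2x_3 - \tfrac{7}{3}x_1 + \tfrac{28}{3}x_3 - \tfrac{28}{3} → 0
  remainder 0.

Every S-polynomial of the final basis reduces to 0, so we have a Gröbner basis.
Inter-reduce: drop elements whose leading term is divisible by another's, tail-reduce, and make monic.
Reduced Gröbner basis: {x_1^{2} + \tfrac{14}{3}x_1x_2 + \tfrac{14}{3}x_1 - \tfrac{49}{3}x_2 - \tfrac{52}{3}, x_1x_3 + \tfrac{2}{3}x_1 - 2x_3 - \tfrac{7}{3}, x_2x_3 - \tfrac{1}{7}x_1 + \tfrac{4}{7}x_3 - \tfrac{4}{7}}.
Label its elements g_1 = x_1^{2} + \tfrac{14}{3}x_1x_2 + \tfrac{14}{3}x_1 - \tfrac{49}{3}x_2 - \tfrac{52}{3}, g_2 = x_1x_3 + \tfrac{2}{3}x_1 - 2x_3 - \tfrac{7}{3}, g_3 = x_2x_3 - \tfrac{1}{7}x_1 + \tfrac{4}{7}x_3 - \tfrac{4}{7}.

Reduce p = \tfrac{7}{5}x_2x_3 - \tfrac{1}{5}x_1 + \tfrac{4}{5}x_3 + \tfrac{16}{5} modulo G:
  leading term x_2x_3: subtract (\tfrac{7}{5})·g_3 from \tfrac{7}{5}x_2x_3 - \tfrac{1}{5}x_1 + \tfrac{4}{5}x_3 + \tfrac{16}{5} → 4
  leading term 1: no divisor's leading term divides it; move 4 to the remainder.
  normal form = 4.
The normal form is nonzero, so p ∉ I. Since p minus its normal form lies in I, I + (p) = I + (r) where r = 4; decide whether this ideal is the whole ring.
Here r = 4 is a nonzero constant, hence a unit: 1 ∈ I + (p), the Gröbner basis of I + (p) is {1}, and the enlarged system has no common solution — adjoining p is inconsistent.

Ideal membership is decidable via reduction modulo a Gröbner basis.

Adjoining \tfrac{7}{5}x_2x_3 - \tfrac{1}{5}x_1 + \tfrac{4}{5}x_3 + \tfrac{16}{5} makes the ideal the whole ring: the system is inconsistent.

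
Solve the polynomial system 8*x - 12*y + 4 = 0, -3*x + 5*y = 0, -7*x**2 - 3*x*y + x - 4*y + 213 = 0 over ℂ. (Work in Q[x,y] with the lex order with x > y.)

{(-5, -3)}

Compute a lex Gröbner basis by Buchberger's algorithm.
f_1 = 8*x - 12*y + 4, LT = x.
f_2 = -3*x + 5*y, LT = x.
f_3 = -7*x**2 - 3*x*y + x - 4*y + 213, LT = x**2.

S(f_1,f_2): lcm = x. S = 1/6*y + 1/2.
  leading term y: no divisor's leading term divides it; move 1/6*y to the remainder.
  leading term 1: no divisor's leading term divides it; move 1/2 to the remainder.
  remainder 1/6*y + 1/2 ≠ 0; add h_4 = 1/6*y + 1/2 to the basis.

S(f_1,f_3): lcm = x**2. S = -27/14*x*y + 9/14*x - 4/7*y + 213/7.
  leading term x*y: subtract (-27/112*y)·f_1 from -27/14*x*y + 9/14*x - 4/7*y + 213/7 → 9/14*x - 81/28*y**2 + 11/28*y + 213/7
  leading term x: subtract (9/112)·f_1 from 9/14*x - 81/28*y**2 + 11/28*y + 213/7 → -81/28*y**2 + 19/14*y + 843/28
  leading term y**2: subtract (-243/14*y)·h_4 from -81/28*y**2 + 19/14*y + 843/28 → 281/28*y + 843/28
  leading term y: subtract (843/14)·h_4 from 281/28*y + 843/28 → 0
  remainder 0.

S(f_2,f_3): lcm = x**2. S = -44/21*x*y + 1/7*x - 4/7*y + 213/7.
  leading term x*y: subtract (-11/42*y)·f_1 from -44/21*x*y + 1/7*x - 4/7*y + 213/7 → 1/7*x - 22/7*y**2 + 10/21*y + 213/7
  leading term x: subtract (1/56)·f_1 from 1/7*x - 22/7*y**2 + 10/21*y + 213/7 → -22/7*y**2 + 29/42*y + 425/14
  leading term y**2: subtract (-132/7*y)·h_4 from -22/7*y**2 + 29/42*y + 425/14 → 425/42*y + 425/14
  leading term y: subtract (425/7)·h_4 from 425/42*y + 425/14 → 0
  remainder 0.

S(f_1,h_4): leading monomials are coprime, so the S-polynomial reduces to 0 (Buchberger's first criterion).
S(f_2,h_4): leading monomials are coprime, so the S-polynomial reduces to 0 (Buchberger's first criterion).
S(f_3,h_4): leading monomials are coprime, so the S-polynomial reduces to 0 (Buchberger's first criterion).
Every S-polynomial of the final basis reduces to 0, so we have a Gröbner basis.
Inter-reduce: drop elements whose leading term is divisible by another's, tail-reduce, and make monic.
Reduced Gröbner basis: {x + 5, y + 3}.

From the last basis element, y + 3 = 0, so y takes values in {-3}. Each choice, substituted upward through the basis, yields the corresponding point(s) of the solution set.
  y = -3: the earlier basis element becomes x + 5 = 0, giving x = -5 — point (-5, -3).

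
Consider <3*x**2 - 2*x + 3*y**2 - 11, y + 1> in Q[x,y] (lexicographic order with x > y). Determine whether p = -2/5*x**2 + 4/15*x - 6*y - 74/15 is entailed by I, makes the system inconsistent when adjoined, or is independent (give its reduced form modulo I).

First compute the reduced Gröbner basis of I by Buchberger's algorithm.
f_1 = 3*x**2 - 2*x + 3*y**2 - 11, LT = x**2.
f_2 = y + 1, LT = y.

The S-polynomials (S(f_1,f_2)) all reduce to 0 modulo the current basis, so we have a Gröbner basis.
Inter-reduce: drop elements whose leading term is divisible by another's, tail-reduce, and make monic.
Reduced Gröbner basis: {x**2 - 2/3*x - 8/3, y + 1}.
Label its elements g_1 = x**2 - 2/3*x - 8/3, g_2 = y + 1.

Reduce p = -2/5*x**2 + 4/15*x - 6*y - 74/15 modulo G:
  leading term x**2: subtract (-2/5)·g_1 from -2/5*x**2 + 4/15*x - 6*y - 74/15 → -6*y - 6
  leading term y: subtract (-6)·g_2 from -6*y - 6 → 0
  normal form = 0.
Since the normal form is 0, p ∈ I.

The remainder on division by a Gröbner basis is unique — it is the normal form.

-2/5*x**2 + 4/15*x - 6*y - 74/15 lies in I (it reduces to 0).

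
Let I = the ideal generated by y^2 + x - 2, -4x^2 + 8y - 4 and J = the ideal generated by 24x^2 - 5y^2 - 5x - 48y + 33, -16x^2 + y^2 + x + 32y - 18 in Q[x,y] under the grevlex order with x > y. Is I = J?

No, the ideals differ.

For a fixed monomial order, each ideal has a unique reduced Gröbner basis; comparing bases decides equality.
Buchberger on the first generating set:
f_1 = y^2 + x - 2, LT = y^2.
f_2 = -4x^2 + 8y - 4, LT = x^2.

The S-polynomials (S(f_1,f_2)) all reduce to 0 modulo the current basis, so we have a Gröbner basis.
Inter-reduce: drop elements whose leading term is divisible by another's, tail-reduce, and make monic.
Reduced Gröbner basis: {x^2 - 2y + 1, y^2 + x - 2}.

Buchberger on the second generating set:
h_1 = 24x^2 - 5y^2 - 5x - 48y + 33, LT = x^2.
h_2 = -16x^2 + y^2 + x + 32y - 18, LT = x^2.

S(h_1,h_2): lcm = x^2. S = -7/48y^2 - 7/48x + 1/4.
  reduce S modulo (h_1, h_2):
  remainder -7/48y^2 - 7/48x + 1/4 ≠ 0; add k_3 = -7/48y^2 - 7/48x + 1/4 to the basis.

The other S-polynomials (S(h_1,k_3), S(h_2,k_3)) all reduce to 0 modulo the current basis, so we have a Gröbner basis.
Inter-reduce: drop elements whose leading term is divisible by another's, tail-reduce, and make monic.
Reduced Gröbner basis: {x^2 - 2y + 57/56, y^2 + x - 12/7}.

Since the reduced bases disagree, the two ideals are not the same.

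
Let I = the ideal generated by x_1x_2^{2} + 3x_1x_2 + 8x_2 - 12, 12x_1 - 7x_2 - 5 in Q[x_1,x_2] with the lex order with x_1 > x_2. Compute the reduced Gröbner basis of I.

G = {x_1 - \tfrac{7}{12}x_2 - \tfrac{5}{12}, x_2^{3} + \tfrac{26}{7}x_2^{2} + \tfrac{111}{7}x_2 - \tfrac{144}{7}}

f_1 = x_1x_2^{2} + 3x_1x_2 + 8x_2 - 12, LT = x_1x_2^{2}.
f_2 = 12x_1 - 7x_2 - 5, LT = x_1.

S(f_1,f_2): lcm = x_1x_2^{2}. S = 3x_1x_2 + \tfrac{7}{12}x_2^{3} + \tfrac{5}{12}x_2^{2} + 8x_2 - 12.
  reduce S modulo (f_1, f_2):
  remainder \tfrac{7}{12}x_2^{3} + \tfrac{13}{6}x_2^{2} + \tfrac{37}{4}x_2 - 12 ≠ 0; add g_3 = \tfrac{7}{12}x_2^{3} + \tfrac{13}{6}x_2^{2} + \tfrac{37}{4}x_2 - 12 to the basis.

The other S-polynomials (S(f_1,g_3), S(f_2,g_3)) all reduce to 0 modulo the current basis, so we have a Gröbner basis.
Inter-reduce: drop elements whose leading term is divisible by another's, tail-reduce, and make monic.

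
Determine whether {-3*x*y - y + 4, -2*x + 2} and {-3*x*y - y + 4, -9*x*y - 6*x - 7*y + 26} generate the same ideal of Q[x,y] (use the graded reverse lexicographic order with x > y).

For a fixed monomial order, each ideal has a unique reduced Gröbner basis; comparing bases decides equality.
Buchberger on the first generating set:
f_1 = -3*x*y - y + 4, LT = x*y.
f_2 = -2*x + 2, LT = x.

S(f_1,f_2): lcm = x*y. S = 4/3*y - 4/3.
  leading term y: no divisor's leading term divides it; move 4/3*y to the remainder.
  leading term 1: no divisor's leading term divides it; move -4/3 to the remainder.
  remainder 4/3*y - 4/3 ≠ 0; add g_3 = 4/3*y - 4/3 to the basis.

S(f_1,g_3): lcm = x*y. S = x + 1/3*y - 4/3.
  leading term x: subtract (-1/2)·f_2 from x + 1/3*y - 4/3 → 1/3*y - 1/3
  leading term y: subtract (1/4)·g_3 from 1/3*y - 1/3 → 0
  remainder 0.

S(f_2,g_3): leading monomials are coprime, so the S-polynomial reduces to 0 (Buchberger's first criterion).
Every S-polynomial of the final basis reduces to 0, so we have a Gröbner basis.
Inter-reduce: drop elements whose leading term is divisible by another's, tail-reduce, and make monic.
Reduced Gröbner basis: {x - 1, y - 1}.

Buchberger on the second generating set:
h_1 = -3*x*y - y + 4, LT = x*y.
h_2 = -9*x*y - 6*x - 7*y + 26, LT = x*y.

S(h_1,h_2): lcm = x*y. S = -2/3*x - 4/9*y + 14/9.
  leading term x: no divisor's leading term divides it; move -2/3*x to the remainder.
  leading term y: no divisor's leading term divides it; move -4/9*y to the remainder.
  leading term 1: no divisor's leading term divides it; move 14/9 to the remainder.
  remainder -2/3*x - 4/9*y + 14/9 ≠ 0; add k_3 = -2/3*x - 4/9*y + 14/9 to the basis.

S(h_1,k_3): lcm = x*y. S = -2/3*y**2 + 8/3*y - 4/3.
  leading term y**2: no divisor's leading term divides it; move -2/3*y**2 to the remainder.
  leading term y: no divisor's leading term divides it; move 8/3*y to the remainder.
  leading term 1: no divisor's leading term divides it; move -4/3 to the remainder.
  remainder -2/3*y**2 + 8/3*y - 4/3 ≠ 0; add k_4 = -2/3*y**2 + 8/3*y - 4/3 to the basis.

S(h_2,k_3): lcm = x*y. S = -2/3*y**2 + 2/3*x + 28/9*y - 26/9.
  leading term y**2: subtract (1)·k_4 from -2/3*y**2 + 2/3*x + 28/9*y - 26/9 → 2/3*x + 4/9*y - 14/9
  leading term x: subtract (-1)·k_3 from 2/3*x + 4/9*y - 14/9 → 0
  remainder 0.

S(h_1,k_4): lcm = x*y**2. S = 4*x*y + 1/3*y**2 - 2*x - 4/3*y.
  leading term x*y: subtract (-4/3)·h_1 from 4*x*y + 1/3*y**2 - 2*x - 4/3*y → 1/3*y**2 - 2*x - 8/3*y + 16/3
  leading term y**2: subtract (-1/2)·k_4 from 1/3*y**2 - 2*x - 8/3*y + 16/3 → -2*x - 4/3*y + 14/3
  leading term x: subtract (3)·k_3 from -2*x - 4/3*y + 14/3 → 0
  remainder 0.

S(h_2,k_4): lcm = x*y**2. S = 14/3*x*y + 7/9*y**2 - 2*x - 26/9*y.
  leading term x*y: subtract (-14/9)·h_1 from 14/3*x*y + 7/9*y**2 - 2*x - 26/9*y → 7/9*y**2 - 2*x - 40/9*y + 56/9
  leading term y**2: subtract (-7/6)·k_4 from 7/9*y**2 - 2*x - 40/9*y + 56/9 → -2*x - 4/3*y + 14/3
  leading term x: subtract (3)·k_3 from -2*x - 4/3*y + 14/3 → 0
  remainder 0.

S(k_3,k_4): leading monomials are coprime, so the S-polynomial reduces to 0 (Buchberger's first criterion).
Every S-polynomial of the final basis reduces to 0, so we have a Gröbner basis.
Inter-reduce: drop elements whose leading term is divisible by another's, tail-reduce, and make monic.
Reduced Gröbner basis: {y**2 - 4*y + 2, x + 2/3*y - 7/3}.

Since the reduced bases disagree, the two ideals are not the same.

No, the ideals differ.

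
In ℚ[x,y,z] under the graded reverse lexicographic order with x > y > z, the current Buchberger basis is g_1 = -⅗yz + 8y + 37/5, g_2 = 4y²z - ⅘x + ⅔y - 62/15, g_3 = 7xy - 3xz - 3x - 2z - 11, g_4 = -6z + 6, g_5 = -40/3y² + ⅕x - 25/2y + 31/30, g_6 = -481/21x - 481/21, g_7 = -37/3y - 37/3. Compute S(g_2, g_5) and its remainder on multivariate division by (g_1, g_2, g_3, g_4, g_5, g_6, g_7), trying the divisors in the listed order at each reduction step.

lcm(LM(g_2), LM(g_5)) = y²z.
S = (lcm/LT(g_2))·g_2 − (lcm/LT(g_5))·g_5 = 3/200xz - 15/16yz - ⅕x + ⅙y + 31/400z - 31/30.
Reduce S modulo (g_1, g_2, g_3, g_4, g_5, g_6, g_7) in that order:
  leading term xz: subtract (-1/400x)·g_4 from 3/200xz - 15/16yz - ⅕x + ⅙y + 31/400z - 31/30 → -15/16yz - 37/200x + ⅙y + 31/400z - 31/30
  leading term yz: subtract (25/16)·g_1 from -15/16yz - 37/200x + ⅙y + 31/400z - 31/30 → -37/200x - 37/3y + 31/400z - 3023/240
  leading term x: subtract (21/2600)·g_6 from -37/200x - 37/3y + 31/400z - 3023/240 → -37/3y + 31/400z - 14893/1200
  leading term y: subtract (1)·g_7 from -37/3y + 31/400z - 14893/1200 → 31/400z - 31/400
  leading term z: subtract (-31/2400)·g_4 from 31/400z - 31/400 → 0
The remainder is 0, so this S-polynomial contributes no new basis element.

S(g_2, g_5) = 3/200xz - 15/16yz - ⅕x + ⅙y + 31/400z - 31/30; remainder on division = 0.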